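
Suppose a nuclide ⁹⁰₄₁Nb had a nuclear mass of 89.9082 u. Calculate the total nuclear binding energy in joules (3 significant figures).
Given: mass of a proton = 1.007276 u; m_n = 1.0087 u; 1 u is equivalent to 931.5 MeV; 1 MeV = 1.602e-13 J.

The nucleus contains 41 protons and 90 − 41 = 49 neutrons.
Total constituent mass: 41 × 1.007276 + 49 × 1.0087 = 90.724616 u
The mass defect is 90.724616 − 89.9082 = 0.816416 u.
Binding energy = Δm·c² = 0.816416 × 931.5 MeV/u = 760.492 MeV
In joules: 760.492 MeV × 1.602e-13 J/MeV = 1.2183e-10 J

1.22e-10 J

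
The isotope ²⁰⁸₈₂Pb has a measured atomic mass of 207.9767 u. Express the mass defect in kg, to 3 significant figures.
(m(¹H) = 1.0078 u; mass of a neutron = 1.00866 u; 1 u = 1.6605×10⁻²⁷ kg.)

2.91e-27 kg

The nucleus contains 82 protons and 208 − 82 = 126 neutrons.
Mass of separated nucleons = 82(1.0078) + 126(1.00866) = 82.6396 + 127.09116 = 209.73076 u
Δm = 209.73076 − 207.9767 = 1.75406 u
In SI units: 1.75406 u × 1.6605×10⁻²⁷ kg/u = 2.9126e-27 kg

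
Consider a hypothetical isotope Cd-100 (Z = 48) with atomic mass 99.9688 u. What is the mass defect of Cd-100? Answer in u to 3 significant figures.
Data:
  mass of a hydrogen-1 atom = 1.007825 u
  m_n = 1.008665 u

0.857 u

The nucleus contains 48 protons and 100 − 48 = 52 neutrons.
Total constituent mass: 48 × 1.007825 + 52 × 1.008665 = 100.826180 u
Δm = 100.826180 − 99.9688 = 0.857380 u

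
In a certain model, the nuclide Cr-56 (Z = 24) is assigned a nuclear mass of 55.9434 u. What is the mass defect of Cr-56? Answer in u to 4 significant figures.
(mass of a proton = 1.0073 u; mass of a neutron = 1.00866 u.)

Z = 24, so N = A − Z = 56 − 24 = 32.
Σm = 24·m_p + 32·m_n = 24.1752 + 32.27712 = 56.45232 u
Δm = 56.45232 − 55.9434 = 0.50892 u

0.5089 u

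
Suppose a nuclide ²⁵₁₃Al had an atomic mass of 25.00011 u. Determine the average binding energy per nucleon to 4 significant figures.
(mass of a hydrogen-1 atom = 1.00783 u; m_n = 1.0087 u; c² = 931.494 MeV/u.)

Total constituent mass: 13 × 1.00783 + 12 × 1.0087 = 25.20619 u
The mass defect is 25.20619 − 25.00011 = 0.20608 u.
Binding energy = Δm·c² = 0.20608 × 931.494 MeV/u = 191.962 MeV
Dividing by A = 25 gives 7.678 MeV per nucleon.

7.678 MeV/nucleon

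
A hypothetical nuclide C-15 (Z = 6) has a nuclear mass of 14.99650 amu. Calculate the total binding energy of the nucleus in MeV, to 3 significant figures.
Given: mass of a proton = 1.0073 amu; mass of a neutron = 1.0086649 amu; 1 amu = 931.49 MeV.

117 MeV

Σm = 6·m_p + 9·m_n = 6.0438 + 9.0779841 = 15.1217841 amu
Δm = 15.1217841 − 14.99650 = 0.1252841 amu
Binding energy = Δm·c² = 0.1252841 × 931.49 MeV/amu = 116.701 MeV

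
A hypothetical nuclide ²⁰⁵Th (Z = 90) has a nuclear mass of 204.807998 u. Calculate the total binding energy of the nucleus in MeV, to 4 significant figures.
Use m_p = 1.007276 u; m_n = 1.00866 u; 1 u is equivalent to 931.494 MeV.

1717 MeV

Mass of separated nucleons = 90(1.007276) + 115(1.00866) = 90.654840 + 115.99590 = 206.650740 u
Δm = 206.650740 − 204.807998 = 1.842742 u
Binding energy = Δm·c² = 1.842742 × 931.494 MeV/u = 1716.50 MeV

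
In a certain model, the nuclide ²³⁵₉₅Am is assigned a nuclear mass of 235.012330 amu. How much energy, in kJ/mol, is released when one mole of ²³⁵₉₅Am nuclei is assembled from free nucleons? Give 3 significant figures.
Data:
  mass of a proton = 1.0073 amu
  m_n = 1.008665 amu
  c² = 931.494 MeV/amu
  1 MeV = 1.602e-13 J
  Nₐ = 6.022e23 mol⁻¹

Total constituent mass: 95 × 1.0073 + 140 × 1.008665 = 236.906600 amu
Δm = 236.906600 − 235.012330 = 1.894270 amu
Binding energy = Δm·c² = 1.894270 × 931.494 MeV/amu = 1764.50 MeV
Per nucleus in joules: 1764.50 MeV × 1.602e-13 J/MeV = 2.8267e-10 J
Per mole: 2.8267e-10 J × 6.022e23 mol⁻¹ = 1.7022e+14 J/mol

1.70e+11 kJ/mol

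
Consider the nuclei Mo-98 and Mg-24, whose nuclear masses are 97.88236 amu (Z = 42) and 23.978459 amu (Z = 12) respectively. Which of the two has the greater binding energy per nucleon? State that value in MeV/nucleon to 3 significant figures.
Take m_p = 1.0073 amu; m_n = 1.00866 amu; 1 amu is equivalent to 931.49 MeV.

Mo-98: Σm = 42(1.0073) + 56(1.00866) = 98.79156 amu; Δm = 0.90920 amu; E_B = 846.91 MeV; E_B/A = 8.642 MeV
Mg-24: Σm = 12(1.0073) + 12(1.00866) = 24.19152 amu; Δm = 0.213061 amu; E_B = 198.46 MeV; E_B/A = 8.269 MeV
Mo-98 has the higher binding energy per nucleon, so it is the more tightly bound nucleus.

Mo-98; 8.64 MeV/nucleon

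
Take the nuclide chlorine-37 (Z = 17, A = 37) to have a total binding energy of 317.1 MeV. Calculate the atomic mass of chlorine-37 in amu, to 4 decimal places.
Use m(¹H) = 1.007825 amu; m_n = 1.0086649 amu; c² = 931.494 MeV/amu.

Mass defect = 317.1 MeV / (931.494 MeV/amu) = 0.340421 amu
Constituent mass = 17(1.007825) + 20(1.0086649) = 37.3063230 amu
Atomic mass = 37.3063230 − 0.340421 = 36.9659020 amu ≈ 36.9659 amu (to 4 decimal places)

36.9659 amu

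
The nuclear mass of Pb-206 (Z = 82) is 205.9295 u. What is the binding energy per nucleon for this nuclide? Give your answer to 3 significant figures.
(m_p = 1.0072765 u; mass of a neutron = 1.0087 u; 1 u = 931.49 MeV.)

Total constituent mass: 82 × 1.0072765 + 124 × 1.0087 = 207.6754730 u
Mass defect Δm = 207.6754730 − 205.9295 = 1.7459730 u
E_B = 1.7459730 × 931.49 = 1626.356 MeV
Per nucleon: 1626.356 / 206 = 7.8949 MeV

7.89 MeV/nucleon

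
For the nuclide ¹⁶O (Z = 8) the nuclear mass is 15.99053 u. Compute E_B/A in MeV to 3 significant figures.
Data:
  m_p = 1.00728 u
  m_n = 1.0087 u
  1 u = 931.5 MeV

Total constituent mass: 8 × 1.00728 + 8 × 1.0087 = 16.12784 u
Mass defect Δm = 16.12784 − 15.99053 = 0.13731 u
E_B = 0.13731 × 931.5 = 127.904 MeV
Per nucleon: 127.904 / 16 = 7.994 MeV

7.99 MeV/nucleon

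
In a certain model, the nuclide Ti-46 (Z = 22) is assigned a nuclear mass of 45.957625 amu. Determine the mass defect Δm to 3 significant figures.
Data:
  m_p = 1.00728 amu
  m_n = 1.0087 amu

With 22 protons and 24 neutrons (A = 46):
Σm = 22·m_p + 24·m_n = 22.16016 + 24.2088 = 46.36896 amu
Δm = 46.36896 − 45.957625 = 0.411335 amu

0.411 amu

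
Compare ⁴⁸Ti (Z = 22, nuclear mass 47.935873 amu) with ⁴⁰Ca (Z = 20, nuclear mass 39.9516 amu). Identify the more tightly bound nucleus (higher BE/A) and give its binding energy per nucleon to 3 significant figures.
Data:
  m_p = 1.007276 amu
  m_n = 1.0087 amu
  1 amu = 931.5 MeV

⁴⁸Ti; 8.74 MeV/nucleon

⁴⁸Ti: Σm = 22(1.007276) + 26(1.0087) = 48.386272 amu; Δm = 0.450399 amu; E_B = 419.55 MeV; E_B/A = 8.741 MeV
⁴⁰Ca: Σm = 20(1.007276) + 20(1.0087) = 40.319520 amu; Δm = 0.367920 amu; E_B = 342.72 MeV; E_B/A = 8.568 MeV
⁴⁸Ti has the higher binding energy per nucleon, so it is the more tightly bound nucleus.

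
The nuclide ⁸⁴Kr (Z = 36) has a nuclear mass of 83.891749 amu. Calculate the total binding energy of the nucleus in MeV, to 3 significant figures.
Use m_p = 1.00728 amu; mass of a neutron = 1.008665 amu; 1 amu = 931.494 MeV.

Mass of separated nucleons = 36(1.00728) + 48(1.008665) = 36.26208 + 48.415920 = 84.678000 amu
Δm = 84.678000 − 83.891749 = 0.786251 amu
E_B = 0.786251 × 931.494 = 732.388 MeV

732 MeV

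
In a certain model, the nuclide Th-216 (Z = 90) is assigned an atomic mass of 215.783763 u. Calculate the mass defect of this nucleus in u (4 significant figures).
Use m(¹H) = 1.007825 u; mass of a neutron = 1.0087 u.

Total constituent mass: 90 × 1.007825 + 126 × 1.0087 = 217.800450 u
The mass defect is 217.800450 − 215.783763 = 2.016687 u.

2.017 u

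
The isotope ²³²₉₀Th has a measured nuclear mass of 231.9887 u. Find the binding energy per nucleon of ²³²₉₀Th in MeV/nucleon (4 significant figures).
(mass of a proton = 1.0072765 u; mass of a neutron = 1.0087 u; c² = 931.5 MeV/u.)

With 90 protons and 142 neutrons (A = 232):
Total constituent mass: 90 × 1.0072765 + 142 × 1.0087 = 233.8902850 u
Mass defect Δm = 233.8902850 − 231.9887 = 1.9015850 u
E_B = 1.9015850 × 931.5 = 1771.33 MeV
BE/A = 1771.33 MeV / 232 = 7.635 MeV/nucleon

7.635 MeV/nucleon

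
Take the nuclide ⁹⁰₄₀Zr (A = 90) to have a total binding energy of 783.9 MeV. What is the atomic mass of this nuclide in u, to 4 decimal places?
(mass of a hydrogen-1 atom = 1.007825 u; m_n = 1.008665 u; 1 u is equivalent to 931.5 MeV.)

89.9047 u

Mass defect = 783.9 MeV / (931.5 MeV/u) = 0.841546 u
Constituent mass = 40(1.007825) + 50(1.008665) = 90.746250 u
Atomic mass = 90.746250 − 0.841546 = 89.904704 u ≈ 89.9047 u (to 4 decimal places)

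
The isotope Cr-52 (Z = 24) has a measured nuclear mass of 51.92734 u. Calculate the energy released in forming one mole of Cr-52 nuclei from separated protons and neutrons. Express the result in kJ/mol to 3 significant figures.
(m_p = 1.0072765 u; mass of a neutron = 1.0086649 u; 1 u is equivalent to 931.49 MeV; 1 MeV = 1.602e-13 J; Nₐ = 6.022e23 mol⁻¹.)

4.40e+10 kJ/mol

Σm = 24·m_p + 28·m_n = 24.1746360 + 28.2426172 = 52.4172532 u
Δm = 52.4172532 − 51.92734 = 0.4899132 u
Binding energy = Δm·c² = 0.4899132 × 931.49 MeV/u = 456.349 MeV
Per nucleus in joules: 456.349 MeV × 1.602e-13 J/MeV = 7.3107e-11 J
Per mole: 7.3107e-11 J × 6.022e23 mol⁻¹ = 4.4025e+13 J/mol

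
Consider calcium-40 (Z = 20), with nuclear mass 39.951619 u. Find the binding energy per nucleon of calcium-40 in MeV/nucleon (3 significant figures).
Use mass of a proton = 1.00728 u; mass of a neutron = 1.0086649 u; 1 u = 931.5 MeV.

8.55 MeV/nucleon

Mass of separated nucleons = 20(1.00728) + 20(1.0086649) = 20.14560 + 20.1732980 = 40.3188980 u
Δm = 40.3188980 − 39.951619 = 0.3672790 u
E_B = 0.3672790 × 931.5 = 342.120 MeV
Per nucleon: 342.120 / 40 = 8.553 MeV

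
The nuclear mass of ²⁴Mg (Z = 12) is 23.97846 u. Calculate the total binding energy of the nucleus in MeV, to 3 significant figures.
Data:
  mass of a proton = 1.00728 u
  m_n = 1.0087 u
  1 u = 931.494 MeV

199 MeV

Z = 12, so N = A − Z = 24 − 12 = 12.
Mass of separated nucleons = 12(1.00728) + 12(1.0087) = 12.08736 + 12.1044 = 24.19176 u
Δm = 24.19176 − 23.97846 = 0.21330 u
Converting to energy: 0.21330 u × 931.494 MeV/u = 198.688 MeV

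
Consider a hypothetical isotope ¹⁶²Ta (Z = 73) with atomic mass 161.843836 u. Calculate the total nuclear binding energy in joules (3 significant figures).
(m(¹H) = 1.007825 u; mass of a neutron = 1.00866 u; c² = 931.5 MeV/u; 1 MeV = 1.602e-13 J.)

2.24e-10 J

Total constituent mass: 73 × 1.007825 + 89 × 1.00866 = 163.341965 u
Δm = 163.341965 − 161.843836 = 1.498129 u
Binding energy = Δm·c² = 1.498129 × 931.5 MeV/u = 1395.51 MeV
In joules: 1395.51 MeV × 1.602e-13 J/MeV = 2.2356e-10 J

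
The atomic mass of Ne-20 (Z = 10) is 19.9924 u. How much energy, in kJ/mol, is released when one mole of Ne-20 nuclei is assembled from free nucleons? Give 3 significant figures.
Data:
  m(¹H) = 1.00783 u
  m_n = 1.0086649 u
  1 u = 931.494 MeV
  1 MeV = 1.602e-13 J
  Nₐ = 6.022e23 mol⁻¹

Σm = 10·m(¹H) + 10·m_n = 10.07830 + 10.0866490 = 20.1649490 u
The mass defect is 20.1649490 − 19.9924 = 0.1725490 u.
E_B = 0.1725490 × 931.494 = 160.728 MeV
Per nucleus in joules: 160.728 MeV × 1.602e-13 J/MeV = 2.5749e-11 J
Per mole: 2.5749e-11 J × 6.022e23 mol⁻¹ = 1.5506e+13 J/mol

1.55e+10 kJ/mol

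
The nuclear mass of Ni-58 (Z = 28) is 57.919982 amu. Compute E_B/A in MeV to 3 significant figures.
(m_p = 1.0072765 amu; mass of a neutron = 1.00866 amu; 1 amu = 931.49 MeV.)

With 28 protons and 30 neutrons (A = 58):
Mass of separated nucleons = 28(1.0072765) + 30(1.00866) = 28.2037420 + 30.25980 = 58.4635420 amu
The mass defect is 58.4635420 − 57.919982 = 0.5435600 amu.
E_B = 0.5435600 × 931.49 = 506.321 MeV
BE/A = 506.321 MeV / 58 = 8.730 MeV/nucleon

8.73 MeV/nucleon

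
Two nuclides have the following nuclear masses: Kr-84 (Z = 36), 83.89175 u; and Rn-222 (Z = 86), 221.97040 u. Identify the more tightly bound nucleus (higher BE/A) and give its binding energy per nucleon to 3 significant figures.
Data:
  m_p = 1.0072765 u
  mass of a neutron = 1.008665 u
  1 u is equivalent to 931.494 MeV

Kr-84; 8.72 MeV/nucleon

Kr-84: Σm = 36(1.0072765) + 48(1.008665) = 84.6778740 u; Δm = 0.7861240 u; E_B = 732.2698 MeV; E_B/A = 8.717 MeV
Rn-222: Σm = 86(1.0072765) + 136(1.008665) = 223.8042190 u; Δm = 1.8338190 u; E_B = 1708.2 MeV; E_B/A = 7.6946 MeV
Kr-84 has the higher binding energy per nucleon, so it is the more tightly bound nucleus.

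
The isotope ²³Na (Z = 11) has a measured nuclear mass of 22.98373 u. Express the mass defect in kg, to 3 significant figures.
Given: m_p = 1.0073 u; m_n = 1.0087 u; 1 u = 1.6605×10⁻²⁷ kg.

With 11 protons and 12 neutrons (A = 23):
Total constituent mass: 11 × 1.0073 + 12 × 1.0087 = 23.1847 u
Δm = 23.1847 − 22.98373 = 0.20097 u
In SI units: 0.20097 u × 1.6605×10⁻²⁷ kg/u = 3.3371e-28 kg

3.34e-28 kg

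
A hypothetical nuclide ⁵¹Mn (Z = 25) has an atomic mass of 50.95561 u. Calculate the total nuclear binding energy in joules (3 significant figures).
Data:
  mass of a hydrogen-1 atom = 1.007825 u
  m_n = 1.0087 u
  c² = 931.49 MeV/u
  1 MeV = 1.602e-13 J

6.96e-11 J

Z = 25, so N = A − Z = 51 − 25 = 26.
Σm = 25·m(¹H) + 26·m_n = 25.195625 + 26.2262 = 51.421825 u
The mass defect is 51.421825 − 50.95561 = 0.466215 u.
Binding energy = Δm·c² = 0.466215 × 931.49 MeV/u = 434.275 MeV
In joules: 434.275 MeV × 1.602e-13 J/MeV = 6.9571e-11 J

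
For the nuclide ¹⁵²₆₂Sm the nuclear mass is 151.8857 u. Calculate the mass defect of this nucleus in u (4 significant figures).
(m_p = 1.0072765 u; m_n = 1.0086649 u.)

1.345 u

Mass of separated nucleons = 62(1.0072765) + 90(1.0086649) = 62.4511430 + 90.7798410 = 153.2309840 u
Δm = 153.2309840 − 151.8857 = 1.3452840 u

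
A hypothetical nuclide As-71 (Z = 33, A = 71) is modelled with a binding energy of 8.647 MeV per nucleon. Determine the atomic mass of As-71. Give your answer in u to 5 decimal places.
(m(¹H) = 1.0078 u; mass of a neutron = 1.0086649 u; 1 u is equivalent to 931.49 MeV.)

70.92757 u

Total binding energy = 71 × 8.647 = 613.937 MeV
Mass defect = 613.937 MeV / (931.49 MeV/u) = 0.6590913 u
Constituent mass = 33(1.0078) + 38(1.0086649) = 71.5866662 u
Atomic mass = 71.5866662 − 0.6590913 = 70.9275749 u ≈ 70.92757 u (to 5 decimal places)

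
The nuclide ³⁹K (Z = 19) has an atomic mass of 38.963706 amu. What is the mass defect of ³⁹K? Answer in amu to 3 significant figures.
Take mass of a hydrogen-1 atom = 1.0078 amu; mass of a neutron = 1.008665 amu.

0.358 amu

Σm = 19·m(¹H) + 20·m_n = 19.1482 + 20.173300 = 39.321500 amu
Mass defect Δm = 39.321500 − 38.963706 = 0.357794 amu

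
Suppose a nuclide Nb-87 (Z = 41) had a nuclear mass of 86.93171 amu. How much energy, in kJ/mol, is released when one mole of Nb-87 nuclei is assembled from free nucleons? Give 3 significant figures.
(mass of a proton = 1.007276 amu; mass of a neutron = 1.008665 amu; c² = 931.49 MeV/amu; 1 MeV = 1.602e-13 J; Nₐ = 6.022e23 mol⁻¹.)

Total constituent mass: 41 × 1.007276 + 46 × 1.008665 = 87.696906 amu
Δm = 87.696906 − 86.93171 = 0.765196 amu
Binding energy = Δm·c² = 0.765196 × 931.49 MeV/amu = 712.772 MeV
Per nucleus in joules: 712.772 MeV × 1.602e-13 J/MeV = 1.1419e-10 J
Per mole: 1.1419e-10 J × 6.022e23 mol⁻¹ = 6.8765e+13 J/mol

6.88e+10 kJ/mol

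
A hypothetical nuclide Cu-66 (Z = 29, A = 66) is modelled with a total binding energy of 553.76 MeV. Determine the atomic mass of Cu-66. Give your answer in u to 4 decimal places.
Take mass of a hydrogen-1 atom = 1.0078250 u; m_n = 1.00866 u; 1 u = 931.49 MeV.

65.9529 u

Mass defect = 553.76 MeV / (931.49 MeV/u) = 0.594488 u
Constituent mass = 29(1.0078250) + 37(1.00866) = 66.5473450 u
Atomic mass = 66.5473450 − 0.594488 = 65.9528570 u ≈ 65.9529 u (to 4 decimal places)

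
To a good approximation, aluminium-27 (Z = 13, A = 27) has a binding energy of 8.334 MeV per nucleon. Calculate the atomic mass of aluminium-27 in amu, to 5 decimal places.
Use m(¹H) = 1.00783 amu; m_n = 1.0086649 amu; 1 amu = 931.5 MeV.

Total binding energy = 27 × 8.334 = 225.018 MeV
Mass defect = 225.018 MeV / (931.5 MeV/amu) = 0.2415652 amu
Constituent mass = 13(1.00783) + 14(1.0086649) = 27.2230986 amu
Atomic mass = 27.2230986 − 0.2415652 = 26.9815334 amu ≈ 26.98153 amu (to 5 decimal places)

26.98153 amu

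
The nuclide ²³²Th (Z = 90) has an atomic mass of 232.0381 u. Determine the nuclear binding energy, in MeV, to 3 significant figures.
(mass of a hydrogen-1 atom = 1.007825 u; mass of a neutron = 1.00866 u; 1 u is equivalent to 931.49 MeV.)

The nucleus contains 90 protons and 232 − 90 = 142 neutrons.
Total constituent mass: 90 × 1.007825 + 142 × 1.00866 = 233.933970 u
The mass defect is 233.933970 − 232.0381 = 1.895870 u.
Converting to energy: 1.895870 u × 931.49 MeV/u = 1765.98 MeV

1770 MeV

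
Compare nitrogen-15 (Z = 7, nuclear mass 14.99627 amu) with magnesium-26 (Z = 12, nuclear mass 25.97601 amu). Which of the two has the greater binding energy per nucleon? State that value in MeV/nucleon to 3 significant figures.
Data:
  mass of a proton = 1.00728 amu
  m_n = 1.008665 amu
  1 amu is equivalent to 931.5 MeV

magnesium-26; 8.34 MeV/nucleon

nitrogen-15: Σm = 7(1.00728) + 8(1.008665) = 15.120280 amu; Δm = 0.124010 amu; E_B = 115.52 MeV; E_B/A = 7.701 MeV
magnesium-26: Σm = 12(1.00728) + 14(1.008665) = 26.208670 amu; Δm = 0.232660 amu; E_B = 216.72 MeV; E_B/A = 8.335 MeV
magnesium-26 has the higher binding energy per nucleon, so it is the more tightly bound nucleus.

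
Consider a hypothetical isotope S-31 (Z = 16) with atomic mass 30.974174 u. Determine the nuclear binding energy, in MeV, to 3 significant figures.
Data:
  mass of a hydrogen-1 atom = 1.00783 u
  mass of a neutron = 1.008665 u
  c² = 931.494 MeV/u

With 16 protons and 15 neutrons (A = 31):
Mass of separated nucleons = 16(1.00783) + 15(1.008665) = 16.12528 + 15.129975 = 31.255255 u
Δm = 31.255255 − 30.974174 = 0.281081 u
Converting to energy: 0.281081 u × 931.494 MeV/u = 261.825 MeV

262 MeV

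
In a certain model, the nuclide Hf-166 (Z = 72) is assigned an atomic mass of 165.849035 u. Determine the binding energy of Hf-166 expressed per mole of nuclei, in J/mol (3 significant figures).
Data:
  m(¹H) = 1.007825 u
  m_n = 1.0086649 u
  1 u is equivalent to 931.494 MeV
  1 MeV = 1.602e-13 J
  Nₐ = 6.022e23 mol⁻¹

1.37e+14 J/mol

Mass of separated nucleons = 72(1.007825) + 94(1.0086649) = 72.563400 + 94.8145006 = 167.3779006 u
Δm = 167.3779006 − 165.849035 = 1.5288656 u
Converting to energy: 1.5288656 u × 931.494 MeV/u = 1424.13 MeV
Per nucleus in joules: 1424.13 MeV × 1.602e-13 J/MeV = 2.2815e-10 J
Per mole: 2.2815e-10 J × 6.022e23 mol⁻¹ = 1.3739e+14 J/mol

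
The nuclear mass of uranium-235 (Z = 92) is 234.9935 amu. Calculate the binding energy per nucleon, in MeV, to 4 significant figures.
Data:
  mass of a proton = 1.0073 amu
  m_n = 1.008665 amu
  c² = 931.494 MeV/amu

7.599 MeV/nucleon

Σm = 92·m_p + 143·m_n = 92.6716 + 144.239095 = 236.910695 amu
Δm = 236.910695 − 234.9935 = 1.917195 amu
E_B = 1.917195 × 931.494 = 1785.86 MeV
Per nucleon: 1785.86 / 235 = 7.599 MeV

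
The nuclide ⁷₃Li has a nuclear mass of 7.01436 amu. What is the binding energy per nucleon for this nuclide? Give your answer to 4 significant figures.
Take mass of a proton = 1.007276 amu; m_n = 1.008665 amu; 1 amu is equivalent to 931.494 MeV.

Mass of separated nucleons = 3(1.007276) + 4(1.008665) = 3.021828 + 4.034660 = 7.056488 amu
Mass defect Δm = 7.056488 − 7.01436 = 0.042128 amu
Converting to energy: 0.042128 amu × 931.494 MeV/amu = 39.2420 MeV
Per nucleon: 39.2420 / 7 = 5.606 MeV

5.606 MeV/nucleon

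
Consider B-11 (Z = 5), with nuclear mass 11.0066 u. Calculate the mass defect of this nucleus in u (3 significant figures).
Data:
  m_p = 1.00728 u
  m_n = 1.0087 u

Z = 5, so N = A − Z = 11 − 5 = 6.
Total constituent mass: 5 × 1.00728 + 6 × 1.0087 = 11.08860 u
Mass defect Δm = 11.08860 − 11.0066 = 0.08200 u

0.0820 u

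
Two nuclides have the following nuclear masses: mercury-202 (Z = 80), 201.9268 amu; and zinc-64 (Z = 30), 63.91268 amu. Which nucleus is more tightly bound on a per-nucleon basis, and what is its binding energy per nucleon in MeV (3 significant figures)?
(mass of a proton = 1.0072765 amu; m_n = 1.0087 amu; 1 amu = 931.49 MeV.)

mercury-202: Σm = 80(1.0072765) + 122(1.0087) = 203.6435200 amu; Δm = 1.7167200 amu; E_B = 1599.1 MeV; E_B/A = 7.916 MeV
zinc-64: Σm = 30(1.0072765) + 34(1.0087) = 64.5140950 amu; Δm = 0.6014150 amu; E_B = 560.21 MeV; E_B/A = 8.753 MeV
zinc-64 has the higher binding energy per nucleon, so it is the more tightly bound nucleus.

zinc-64; 8.75 MeV/nucleon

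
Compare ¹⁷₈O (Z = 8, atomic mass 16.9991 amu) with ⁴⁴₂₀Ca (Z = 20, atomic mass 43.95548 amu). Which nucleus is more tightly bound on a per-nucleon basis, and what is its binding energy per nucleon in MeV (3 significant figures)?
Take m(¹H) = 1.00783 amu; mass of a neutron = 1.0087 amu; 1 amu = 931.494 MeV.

⁴⁴₂₀Ca; 8.68 MeV/nucleon

¹⁷₈O: Σm = 8(1.00783) + 9(1.0087) = 17.14094 amu; Δm = 0.14184 amu; E_B = 132.12 MeV; E_B/A = 7.772 MeV
⁴⁴₂₀Ca: Σm = 20(1.00783) + 24(1.0087) = 44.36540 amu; Δm = 0.40992 amu; E_B = 381.84 MeV; E_B/A = 8.678 MeV
⁴⁴₂₀Ca has the higher binding energy per nucleon, so it is the more tightly bound nucleus.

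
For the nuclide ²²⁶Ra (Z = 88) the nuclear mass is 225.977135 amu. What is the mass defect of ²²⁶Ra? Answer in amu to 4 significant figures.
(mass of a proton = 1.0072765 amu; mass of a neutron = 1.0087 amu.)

1.864 amu

With 88 protons and 138 neutrons (A = 226):
Mass of separated nucleons = 88(1.0072765) + 138(1.0087) = 88.6403320 + 139.2006 = 227.8409320 amu
Δm = 227.8409320 − 225.977135 = 1.8637970 amu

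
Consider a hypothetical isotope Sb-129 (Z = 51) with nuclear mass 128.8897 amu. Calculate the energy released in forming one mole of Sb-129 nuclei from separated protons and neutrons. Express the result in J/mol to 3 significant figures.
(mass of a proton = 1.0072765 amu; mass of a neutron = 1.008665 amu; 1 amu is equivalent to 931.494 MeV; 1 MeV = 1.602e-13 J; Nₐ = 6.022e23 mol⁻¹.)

The nucleus contains 51 protons and 129 − 51 = 78 neutrons.
Σm = 51·m_p + 78·m_n = 51.3711015 + 78.675870 = 130.0469715 amu
The mass defect is 130.0469715 − 128.8897 = 1.1572715 amu.
Converting to energy: 1.1572715 amu × 931.494 MeV/amu = 1077.99 MeV
Per nucleus in joules: 1077.99 MeV × 1.602e-13 J/MeV = 1.7269e-10 J
Per mole: 1.7269e-10 J × 6.022e23 mol⁻¹ = 1.0399e+14 J/mol

1.04e+14 J/mol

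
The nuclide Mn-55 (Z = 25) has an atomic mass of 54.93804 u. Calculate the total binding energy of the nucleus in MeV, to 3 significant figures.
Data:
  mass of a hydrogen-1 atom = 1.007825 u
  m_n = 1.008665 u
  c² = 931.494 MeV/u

482 MeV

With 25 protons and 30 neutrons (A = 55):
Σm = 25·m(¹H) + 30·m_n = 25.195625 + 30.259950 = 55.455575 u
Δm = 55.455575 − 54.93804 = 0.517535 u
Converting to energy: 0.517535 u × 931.494 MeV/u = 482.081 MeV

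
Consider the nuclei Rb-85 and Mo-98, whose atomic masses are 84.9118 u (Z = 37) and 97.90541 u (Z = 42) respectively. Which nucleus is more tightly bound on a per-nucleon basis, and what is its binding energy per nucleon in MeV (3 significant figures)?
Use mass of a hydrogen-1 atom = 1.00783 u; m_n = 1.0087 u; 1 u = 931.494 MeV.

Rb-85: Σm = 37(1.00783) + 48(1.0087) = 85.70731 u; Δm = 0.79551 u; E_B = 741.01 MeV; E_B/A = 8.718 MeV
Mo-98: Σm = 42(1.00783) + 56(1.0087) = 98.81606 u; Δm = 0.91065 u; E_B = 848.27 MeV; E_B/A = 8.656 MeV
Rb-85 has the higher binding energy per nucleon, so it is the more tightly bound nucleus.

Rb-85; 8.72 MeV/nucleon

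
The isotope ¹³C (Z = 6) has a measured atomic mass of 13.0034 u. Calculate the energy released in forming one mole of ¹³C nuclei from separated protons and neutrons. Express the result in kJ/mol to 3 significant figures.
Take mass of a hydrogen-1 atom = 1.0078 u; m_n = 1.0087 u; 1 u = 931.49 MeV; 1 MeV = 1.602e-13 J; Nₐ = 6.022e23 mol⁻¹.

9.37e+09 kJ/mol

With 6 protons and 7 neutrons (A = 13):
Σm = 6·m(¹H) + 7·m_n = 6.0468 + 7.0609 = 13.1077 u
Δm = 13.1077 − 13.0034 = 0.1043 u
Binding energy = Δm·c² = 0.1043 × 931.49 MeV/u = 97.1544 MeV
Per nucleus in joules: 97.1544 MeV × 1.602e-13 J/MeV = 1.5564e-11 J
Per mole: 1.5564e-11 J × 6.022e23 mol⁻¹ = 9.3726e+12 J/mol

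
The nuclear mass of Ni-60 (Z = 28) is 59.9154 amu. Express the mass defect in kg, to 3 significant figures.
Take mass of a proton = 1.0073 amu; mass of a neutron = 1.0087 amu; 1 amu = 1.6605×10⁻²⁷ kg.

9.42e-28 kg

Σm = 28·m_p + 32·m_n = 28.2044 + 32.2784 = 60.4828 amu
Mass defect Δm = 60.4828 − 59.9154 = 0.5674 amu
In SI units: 0.5674 amu × 1.6605×10⁻²⁷ kg/amu = 9.4217e-28 kg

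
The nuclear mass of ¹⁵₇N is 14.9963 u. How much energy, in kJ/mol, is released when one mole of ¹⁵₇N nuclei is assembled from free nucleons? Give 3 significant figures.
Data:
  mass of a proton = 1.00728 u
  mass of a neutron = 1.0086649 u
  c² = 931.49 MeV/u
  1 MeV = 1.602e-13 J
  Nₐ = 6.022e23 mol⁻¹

With 7 protons and 8 neutrons (A = 15):
Total constituent mass: 7 × 1.00728 + 8 × 1.0086649 = 15.1202792 u
The mass defect is 15.1202792 − 14.9963 = 0.1239792 u.
E_B = 0.1239792 × 931.49 = 115.485 MeV
Per nucleus in joules: 115.485 MeV × 1.602e-13 J/MeV = 1.8501e-11 J
Per mole: 1.8501e-11 J × 6.022e23 mol⁻¹ = 1.1141e+13 J/mol

1.11e+10 kJ/mol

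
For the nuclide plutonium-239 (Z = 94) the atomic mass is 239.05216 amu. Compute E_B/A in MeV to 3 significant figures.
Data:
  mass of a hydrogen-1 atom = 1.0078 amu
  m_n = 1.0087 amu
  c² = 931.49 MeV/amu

The nucleus contains 94 protons and 239 − 94 = 145 neutrons.
Total constituent mass: 94 × 1.0078 + 145 × 1.0087 = 240.9947 amu
Mass defect Δm = 240.9947 − 239.05216 = 1.94254 amu
Converting to energy: 1.94254 amu × 931.49 MeV/amu = 1809.46 MeV
Dividing by A = 239 gives 7.571 MeV per nucleon.

7.57 MeV/nucleon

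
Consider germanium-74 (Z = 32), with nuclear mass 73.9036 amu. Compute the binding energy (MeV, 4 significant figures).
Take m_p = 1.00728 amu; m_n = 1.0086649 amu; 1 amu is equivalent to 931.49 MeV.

Total constituent mass: 32 × 1.00728 + 42 × 1.0086649 = 74.5968858 amu
Mass defect Δm = 74.5968858 − 73.9036 = 0.6932858 amu
Converting to energy: 0.6932858 amu × 931.49 MeV/amu = 645.789 MeV

645.8 MeV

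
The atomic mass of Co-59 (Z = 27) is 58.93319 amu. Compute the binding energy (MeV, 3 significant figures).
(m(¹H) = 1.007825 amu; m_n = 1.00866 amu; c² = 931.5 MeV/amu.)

The nucleus contains 27 protons and 59 − 27 = 32 neutrons.
Total constituent mass: 27 × 1.007825 + 32 × 1.00866 = 59.488395 amu
Δm = 59.488395 − 58.93319 = 0.555205 amu
Converting to energy: 0.555205 amu × 931.5 MeV/amu = 517.173 MeV

517 MeV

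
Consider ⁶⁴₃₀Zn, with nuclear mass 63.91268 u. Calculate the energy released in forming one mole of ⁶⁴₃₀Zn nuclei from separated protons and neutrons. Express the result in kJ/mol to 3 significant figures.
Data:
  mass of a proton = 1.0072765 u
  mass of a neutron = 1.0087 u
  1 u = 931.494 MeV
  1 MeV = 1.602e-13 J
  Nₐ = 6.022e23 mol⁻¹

5.40e+10 kJ/mol

Z = 30, so N = A − Z = 64 − 30 = 34.
Total constituent mass: 30 × 1.0072765 + 34 × 1.0087 = 64.5140950 u
Δm = 64.5140950 − 63.91268 = 0.6014150 u
E_B = 0.6014150 × 931.494 = 560.214 MeV
Per nucleus in joules: 560.214 MeV × 1.602e-13 J/MeV = 8.9746e-11 J
Per mole: 8.9746e-11 J × 6.022e23 mol⁻¹ = 5.4045e+13 J/mol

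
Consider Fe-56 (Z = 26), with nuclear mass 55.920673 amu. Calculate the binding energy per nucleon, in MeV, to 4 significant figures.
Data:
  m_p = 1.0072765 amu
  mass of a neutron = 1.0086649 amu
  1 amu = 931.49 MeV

The nucleus contains 26 protons and 56 − 26 = 30 neutrons.
Total constituent mass: 26 × 1.0072765 + 30 × 1.0086649 = 56.4491360 amu
Δm = 56.4491360 − 55.920673 = 0.5284630 amu
Converting to energy: 0.5284630 amu × 931.49 MeV/amu = 492.258 MeV
BE/A = 492.258 MeV / 56 = 8.790 MeV/nucleon

8.790 MeV/nucleon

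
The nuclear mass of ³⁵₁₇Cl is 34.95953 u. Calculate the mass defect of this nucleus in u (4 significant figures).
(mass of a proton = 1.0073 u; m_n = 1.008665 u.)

The nucleus contains 17 protons and 35 − 17 = 18 neutrons.
Total constituent mass: 17 × 1.0073 + 18 × 1.008665 = 35.280070 u
Δm = 35.280070 − 34.95953 = 0.320540 u

0.3205 u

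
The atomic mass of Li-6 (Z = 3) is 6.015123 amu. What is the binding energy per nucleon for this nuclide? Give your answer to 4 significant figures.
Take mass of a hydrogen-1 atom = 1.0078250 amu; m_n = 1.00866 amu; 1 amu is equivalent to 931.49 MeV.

Z = 3, so N = A − Z = 6 − 3 = 3.
Σm = 3·m(¹H) + 3·m_n = 3.0234750 + 3.02598 = 6.0494550 amu
The mass defect is 6.0494550 − 6.015123 = 0.0343320 amu.
Binding energy = Δm·c² = 0.0343320 × 931.49 MeV/amu = 31.9799 MeV
Dividing by A = 6 gives 5.330 MeV per nucleon.

5.330 MeV/nucleon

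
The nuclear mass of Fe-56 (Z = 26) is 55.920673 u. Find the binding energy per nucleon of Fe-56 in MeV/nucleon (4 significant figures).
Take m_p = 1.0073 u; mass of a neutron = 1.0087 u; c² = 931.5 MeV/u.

The nucleus contains 26 protons and 56 − 26 = 30 neutrons.
Σm = 26·m_p + 30·m_n = 26.1898 + 30.2610 = 56.4508 u
The mass defect is 56.4508 − 55.920673 = 0.530127 u.
E_B = 0.530127 × 931.5 = 493.813 MeV
BE/A = 493.813 MeV / 56 = 8.818 MeV/nucleon

8.818 MeV/nucleon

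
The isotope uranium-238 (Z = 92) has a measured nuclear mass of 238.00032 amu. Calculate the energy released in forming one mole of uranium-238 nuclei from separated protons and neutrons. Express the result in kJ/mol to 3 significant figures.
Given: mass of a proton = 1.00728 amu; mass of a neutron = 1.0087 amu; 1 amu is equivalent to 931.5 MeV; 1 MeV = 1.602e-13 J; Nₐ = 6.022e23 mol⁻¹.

With 92 protons and 146 neutrons (A = 238):
Mass of separated nucleons = 92(1.00728) + 146(1.0087) = 92.66976 + 147.2702 = 239.93996 amu
Δm = 239.93996 − 238.00032 = 1.93964 amu
E_B = 1.93964 × 931.5 = 1806.77 MeV
Per nucleus in joules: 1806.77 MeV × 1.602e-13 J/MeV = 2.8944e-10 J
Per mole: 2.8944e-10 J × 6.022e23 mol⁻¹ = 1.7430e+14 J/mol

1.74e+11 kJ/mol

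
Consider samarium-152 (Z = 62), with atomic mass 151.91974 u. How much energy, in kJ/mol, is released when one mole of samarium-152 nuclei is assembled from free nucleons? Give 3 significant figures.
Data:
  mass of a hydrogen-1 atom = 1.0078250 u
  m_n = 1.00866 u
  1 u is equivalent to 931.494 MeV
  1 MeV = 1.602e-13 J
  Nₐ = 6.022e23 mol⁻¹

1.21e+11 kJ/mol

The nucleus contains 62 protons and 152 − 62 = 90 neutrons.
Σm = 62·m(¹H) + 90·m_n = 62.4851500 + 90.77940 = 153.2645500 u
Mass defect Δm = 153.2645500 − 151.91974 = 1.3448100 u
Binding energy = Δm·c² = 1.3448100 × 931.494 MeV/u = 1252.68 MeV
Per nucleus in joules: 1252.68 MeV × 1.602e-13 J/MeV = 2.0068e-10 J
Per mole: 2.0068e-10 J × 6.022e23 mol⁻¹ = 1.2085e+14 J/mol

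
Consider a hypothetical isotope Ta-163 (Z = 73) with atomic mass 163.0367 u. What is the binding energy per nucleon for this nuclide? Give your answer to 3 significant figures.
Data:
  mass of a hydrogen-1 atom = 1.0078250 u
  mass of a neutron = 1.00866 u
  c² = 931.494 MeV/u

Mass of separated nucleons = 73(1.0078250) + 90(1.00866) = 73.5712250 + 90.77940 = 164.3506250 u
The mass defect is 164.3506250 − 163.0367 = 1.3139250 u.
Binding energy = Δm·c² = 1.3139250 × 931.494 MeV/u = 1223.91 MeV
Dividing by A = 163 gives 7.509 MeV per nucleon.

7.51 MeV/nucleon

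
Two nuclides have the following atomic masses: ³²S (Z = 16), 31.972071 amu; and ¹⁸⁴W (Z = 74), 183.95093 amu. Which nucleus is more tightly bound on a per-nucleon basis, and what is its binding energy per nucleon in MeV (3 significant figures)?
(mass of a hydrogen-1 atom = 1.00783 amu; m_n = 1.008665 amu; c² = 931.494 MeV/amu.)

³²S: Σm = 16(1.00783) + 16(1.008665) = 32.263920 amu; Δm = 0.291849 amu; E_B = 271.8556 MeV; E_B/A = 8.495 MeV
¹⁸⁴W: Σm = 74(1.00783) + 110(1.008665) = 185.532570 amu; Δm = 1.581640 amu; E_B = 1473.3 MeV; E_B/A = 8.007 MeV
³²S has the higher binding energy per nucleon, so it is the more tightly bound nucleus.

³²S; 8.50 MeV/nucleon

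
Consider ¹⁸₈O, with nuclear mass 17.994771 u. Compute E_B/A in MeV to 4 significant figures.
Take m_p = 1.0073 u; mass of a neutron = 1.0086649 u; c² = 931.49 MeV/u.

The nucleus contains 8 protons and 18 − 8 = 10 neutrons.
Mass of separated nucleons = 8(1.0073) + 10(1.0086649) = 8.0584 + 10.0866490 = 18.1450490 u
Δm = 18.1450490 − 17.994771 = 0.1502780 u
Converting to energy: 0.1502780 u × 931.49 MeV/u = 139.982 MeV
BE/A = 139.982 MeV / 18 = 7.777 MeV/nucleon

7.777 MeV/nucleon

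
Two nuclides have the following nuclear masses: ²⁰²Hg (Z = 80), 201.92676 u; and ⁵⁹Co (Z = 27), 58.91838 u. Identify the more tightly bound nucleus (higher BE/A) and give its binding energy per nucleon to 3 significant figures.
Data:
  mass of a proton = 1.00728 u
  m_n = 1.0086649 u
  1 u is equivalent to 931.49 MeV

⁵⁹Co; 8.77 MeV/nucleon

²⁰²Hg: Σm = 80(1.00728) + 122(1.0086649) = 203.6395178 u; Δm = 1.7127578 u; E_B = 1595.4 MeV; E_B/A = 7.898 MeV
⁵⁹Co: Σm = 27(1.00728) + 32(1.0086649) = 59.4738368 u; Δm = 0.5554568 u; E_B = 517.402 MeV; E_B/A = 8.770 MeV
⁵⁹Co has the higher binding energy per nucleon, so it is the more tightly bound nucleus.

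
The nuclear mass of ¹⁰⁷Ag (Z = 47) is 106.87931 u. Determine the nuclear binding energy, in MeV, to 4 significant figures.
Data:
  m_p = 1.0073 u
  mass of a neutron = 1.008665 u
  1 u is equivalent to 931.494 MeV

With 47 protons and 60 neutrons (A = 107):
Mass of separated nucleons = 47(1.0073) + 60(1.008665) = 47.3431 + 60.519900 = 107.863000 u
Mass defect Δm = 107.863000 − 106.87931 = 0.983690 u
E_B = 0.983690 × 931.494 = 916.301 MeV

916.3 MeV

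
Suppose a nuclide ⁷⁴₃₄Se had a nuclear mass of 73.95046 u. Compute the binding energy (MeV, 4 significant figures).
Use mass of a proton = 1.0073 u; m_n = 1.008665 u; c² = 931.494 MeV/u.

Z = 34, so N = A − Z = 74 − 34 = 40.
Σm = 34·m_p + 40·m_n = 34.2482 + 40.346600 = 74.594800 u
Δm = 74.594800 − 73.95046 = 0.644340 u
Converting to energy: 0.644340 u × 931.494 MeV/u = 600.199 MeV

600.2 MeV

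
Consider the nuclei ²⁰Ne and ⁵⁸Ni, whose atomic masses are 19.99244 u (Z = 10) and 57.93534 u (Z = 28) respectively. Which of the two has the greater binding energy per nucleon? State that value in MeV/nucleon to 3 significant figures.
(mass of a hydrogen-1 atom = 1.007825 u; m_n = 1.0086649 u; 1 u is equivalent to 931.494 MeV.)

²⁰Ne: Σm = 10(1.007825) + 10(1.0086649) = 20.1648990 u; Δm = 0.1724590 u; E_B = 160.64 MeV; E_B/A = 8.032 MeV
⁵⁸Ni: Σm = 28(1.007825) + 30(1.0086649) = 58.4790470 u; Δm = 0.5437070 u; E_B = 506.46 MeV; E_B/A = 8.732 MeV
⁵⁸Ni has the higher binding energy per nucleon, so it is the more tightly bound nucleus.

⁵⁸Ni; 8.73 MeV/nucleon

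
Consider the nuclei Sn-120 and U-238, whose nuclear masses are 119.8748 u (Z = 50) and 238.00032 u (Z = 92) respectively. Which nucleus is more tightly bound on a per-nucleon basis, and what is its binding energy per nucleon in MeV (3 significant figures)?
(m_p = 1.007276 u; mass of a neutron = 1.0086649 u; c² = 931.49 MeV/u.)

Sn-120: Σm = 50(1.007276) + 70(1.0086649) = 120.9703430 u; Δm = 1.0955430 u; E_B = 1020.5 MeV; E_B/A = 8.504 MeV
U-238: Σm = 92(1.007276) + 146(1.0086649) = 239.9344674 u; Δm = 1.9341474 u; E_B = 1801.6 MeV; E_B/A = 7.570 MeV
Sn-120 has the higher binding energy per nucleon, so it is the more tightly bound nucleus.

Sn-120; 8.50 MeV/nucleon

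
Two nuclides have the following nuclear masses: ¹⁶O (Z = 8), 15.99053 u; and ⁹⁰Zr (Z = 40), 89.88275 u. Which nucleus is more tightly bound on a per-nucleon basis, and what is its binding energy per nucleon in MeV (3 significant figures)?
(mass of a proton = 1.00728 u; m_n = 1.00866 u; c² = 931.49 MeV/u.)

¹⁶O: Σm = 8(1.00728) + 8(1.00866) = 16.12752 u; Δm = 0.13699 u; E_B = 127.60 MeV; E_B/A = 7.975 MeV
⁹⁰Zr: Σm = 40(1.00728) + 50(1.00866) = 90.72420 u; Δm = 0.84145 u; E_B = 783.80 MeV; E_B/A = 8.709 MeV
⁹⁰Zr has the higher binding energy per nucleon, so it is the more tightly bound nucleus.

⁹⁰Zr; 8.71 MeV/nucleon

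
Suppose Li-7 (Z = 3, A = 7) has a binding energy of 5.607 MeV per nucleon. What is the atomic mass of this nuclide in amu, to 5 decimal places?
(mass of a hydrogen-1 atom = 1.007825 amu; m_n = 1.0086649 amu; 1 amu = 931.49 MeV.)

7.01600 amu

Total binding energy = 7 × 5.607 = 39.249 MeV
Mass defect = 39.249 MeV / (931.49 MeV/amu) = 0.0421357 amu
Constituent mass = 3(1.007825) + 4(1.0086649) = 7.0581346 amu
Atomic mass = 7.0581346 − 0.0421357 = 7.0159989 amu ≈ 7.01600 amu (to 5 decimal places)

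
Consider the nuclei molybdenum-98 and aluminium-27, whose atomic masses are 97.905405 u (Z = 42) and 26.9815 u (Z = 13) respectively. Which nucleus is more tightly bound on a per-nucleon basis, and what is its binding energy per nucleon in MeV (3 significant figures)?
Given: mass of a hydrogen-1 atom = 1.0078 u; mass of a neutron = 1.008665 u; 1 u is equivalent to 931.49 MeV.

molybdenum-98; 8.63 MeV/nucleon

molybdenum-98: Σm = 42(1.0078) + 56(1.008665) = 98.812840 u; Δm = 0.907435 u; E_B = 845.27 MeV; E_B/A = 8.625 MeV
aluminium-27: Σm = 13(1.0078) + 14(1.008665) = 27.222710 u; Δm = 0.241210 u; E_B = 224.685 MeV; E_B/A = 8.322 MeV
molybdenum-98 has the higher binding energy per nucleon, so it is the more tightly bound nucleus.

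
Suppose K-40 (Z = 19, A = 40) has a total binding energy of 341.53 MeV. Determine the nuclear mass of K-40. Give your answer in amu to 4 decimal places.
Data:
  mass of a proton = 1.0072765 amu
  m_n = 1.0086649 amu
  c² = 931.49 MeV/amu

39.9536 amu

Mass defect = 341.53 MeV / (931.49 MeV/amu) = 0.366649 amu
Constituent mass = 19(1.0072765) + 21(1.0086649) = 40.3202164 amu
Nuclear mass = 40.3202164 − 0.366649 = 39.9535674 amu ≈ 39.9536 amu (to 4 decimal places)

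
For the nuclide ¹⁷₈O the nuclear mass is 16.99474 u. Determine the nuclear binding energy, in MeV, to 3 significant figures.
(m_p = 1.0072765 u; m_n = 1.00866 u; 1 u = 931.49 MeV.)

132 MeV

The nucleus contains 8 protons and 17 − 8 = 9 neutrons.
Total constituent mass: 8 × 1.0072765 + 9 × 1.00866 = 17.1361520 u
Mass defect Δm = 17.1361520 − 16.99474 = 0.1414120 u
Converting to energy: 0.1414120 u × 931.49 MeV/u = 131.724 MeV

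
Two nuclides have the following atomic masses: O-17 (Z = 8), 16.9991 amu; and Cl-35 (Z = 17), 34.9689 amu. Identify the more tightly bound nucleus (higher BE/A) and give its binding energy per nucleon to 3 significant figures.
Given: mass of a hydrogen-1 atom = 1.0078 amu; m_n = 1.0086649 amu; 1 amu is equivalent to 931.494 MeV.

Cl-35; 8.51 MeV/nucleon

O-17: Σm = 8(1.0078) + 9(1.0086649) = 17.1403841 amu; Δm = 0.1412841 amu; E_B = 131.605 MeV; E_B/A = 7.741 MeV
Cl-35: Σm = 17(1.0078) + 18(1.0086649) = 35.2885682 amu; Δm = 0.3196682 amu; E_B = 297.77 MeV; E_B/A = 8.508 MeV
Cl-35 has the higher binding energy per nucleon, so it is the more tightly bound nucleus.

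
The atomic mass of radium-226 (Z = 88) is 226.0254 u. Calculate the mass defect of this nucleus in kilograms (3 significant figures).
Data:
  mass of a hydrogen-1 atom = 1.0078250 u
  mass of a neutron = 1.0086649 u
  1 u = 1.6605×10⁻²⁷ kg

Z = 88, so N = A − Z = 226 − 88 = 138.
Total constituent mass: 88 × 1.0078250 + 138 × 1.0086649 = 227.8843562 u
The mass defect is 227.8843562 − 226.0254 = 1.8589562 u.
In SI units: 1.8589562 u × 1.6605×10⁻²⁷ kg/u = 3.0868e-27 kg

3.09e-27 kg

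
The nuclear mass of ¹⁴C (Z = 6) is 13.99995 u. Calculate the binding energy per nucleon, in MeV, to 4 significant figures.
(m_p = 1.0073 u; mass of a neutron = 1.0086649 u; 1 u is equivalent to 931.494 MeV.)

7.530 MeV/nucleon

Z = 6, so N = A − Z = 14 − 6 = 8.
Σm = 6·m_p + 8·m_n = 6.0438 + 8.0693192 = 14.1131192 u
Δm = 14.1131192 − 13.99995 = 0.1131692 u
E_B = 0.1131692 × 931.494 = 105.416 MeV
Per nucleon: 105.416 / 14 = 7.530 MeV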